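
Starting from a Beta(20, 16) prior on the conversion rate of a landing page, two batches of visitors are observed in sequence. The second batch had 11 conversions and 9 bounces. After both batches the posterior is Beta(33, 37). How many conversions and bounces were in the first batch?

2 conversions and 12 bounces

Sequential conjugate updates are equivalent to a single update on the pooled data, so total successes = posterior α − prior α and total failures = posterior β − prior β.
Total across both batches: 33−20=13 conversions, 37−16=21 bounces.
Subtract the second batch: 13−11=2 conversions and 21−9=12 bounces.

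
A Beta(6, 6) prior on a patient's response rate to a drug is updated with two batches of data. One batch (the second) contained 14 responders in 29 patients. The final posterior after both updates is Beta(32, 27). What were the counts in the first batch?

12 responders and 6 non-responders

Sequential conjugate updates are equivalent to a single update on the pooled data, so total successes = posterior α − prior α and total failures = posterior β − prior β.
Total across both batches: 32−6=26 responders, 27−6=21 non-responders.
Subtract the second batch: 26−14=12 responders and 21−15=6 non-responders.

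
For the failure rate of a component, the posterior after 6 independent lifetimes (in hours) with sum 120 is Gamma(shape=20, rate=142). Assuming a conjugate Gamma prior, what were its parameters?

Gamma–exponential conjugacy: posterior shape = α + n, posterior rate = β + Σtᵢ.
So α = 20 − 6 = 14 and β = 142 − 120 = 22.

Gamma(shape=14, rate=22)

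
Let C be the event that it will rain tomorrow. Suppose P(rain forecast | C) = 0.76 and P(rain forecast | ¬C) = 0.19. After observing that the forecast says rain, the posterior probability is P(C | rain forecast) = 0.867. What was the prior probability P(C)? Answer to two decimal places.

In odds form, posterior odds = prior odds × likelihood ratio, so prior odds = posterior odds ÷ LR.
Posterior odds = 0.867/(1−0.867) = 6.5188. LR = 0.76/0.19 = 4.0000.
Prior odds = 6.5188/4.0000 = 1.6297, so P(C) = 1.6297/(1+1.6297) ≈ 0.62.

P(C) = 0.62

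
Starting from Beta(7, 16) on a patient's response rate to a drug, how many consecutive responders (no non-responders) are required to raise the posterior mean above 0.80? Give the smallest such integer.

k = 58

After k responders and 0 non-responders the posterior is Beta(7+k, 16), with mean (7+k)/(7+16+k).
Set (7+k)/(23+k) > 0.80 and solve: k > (0.80·23 − 7)/(1 − 0.80) = 57.000.
The smallest integer exceeding 57.000 is 58.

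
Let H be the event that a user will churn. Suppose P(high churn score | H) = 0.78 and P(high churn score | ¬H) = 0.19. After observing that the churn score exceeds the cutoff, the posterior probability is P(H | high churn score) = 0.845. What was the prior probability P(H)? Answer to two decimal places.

P(H) = 0.57

In odds form, posterior odds = prior odds × likelihood ratio, so prior odds = posterior odds ÷ LR.
Posterior odds = 0.845/(1−0.845) = 5.4516. LR = 0.78/0.19 = 4.1053.
Prior odds = 5.4516/4.1053 = 1.3279, so P(H) = 1.3279/(1+1.3279) ≈ 0.57.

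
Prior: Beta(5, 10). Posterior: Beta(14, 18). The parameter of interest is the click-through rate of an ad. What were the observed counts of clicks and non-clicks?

A Beta(a, b) prior with s successes and f failures in binomial data gives a Beta(a+s, b+f) posterior.
So s = 14 − 5 = 9 and f = 18 − 10 = 8.

9 clicks and 8 non-clicks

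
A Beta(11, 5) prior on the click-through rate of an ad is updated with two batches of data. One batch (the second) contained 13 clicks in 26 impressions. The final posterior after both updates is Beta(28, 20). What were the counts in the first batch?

4 clicks and 2 non-clicks

Sequential conjugate updates are equivalent to a single update on the pooled data, so total successes = posterior α − prior α and total failures = posterior β − prior β.
Total across both batches: 28−11=17 clicks, 20−5=15 non-clicks.
Subtract the second batch: 17−13=4 clicks and 15−13=2 non-clicks.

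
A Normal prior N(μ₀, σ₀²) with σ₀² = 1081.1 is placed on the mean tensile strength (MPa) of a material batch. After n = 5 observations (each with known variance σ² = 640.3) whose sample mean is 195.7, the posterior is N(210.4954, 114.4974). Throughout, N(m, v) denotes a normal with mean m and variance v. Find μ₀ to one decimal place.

μ₀ = 335.4

With known observation variance, the Normal–Normal posterior has precision τ_n = τ₀ + n/σ² and mean μ_n = (τ₀μ₀ + (n/σ²)x̄)/τ_n.
Here τ₀ = 1/1081.1 = 0.000925 and τ_data = 5/640.3 = 0.007809, so τ_n = 0.008734.
Rearranging for μ₀: μ₀ = (μ_n·τ_n − τ_data·x̄)/τ₀ = (210.4954·0.008734 − 0.007809·195.7) / 0.000925 = 0.310246/0.000925 ≈ 335.4.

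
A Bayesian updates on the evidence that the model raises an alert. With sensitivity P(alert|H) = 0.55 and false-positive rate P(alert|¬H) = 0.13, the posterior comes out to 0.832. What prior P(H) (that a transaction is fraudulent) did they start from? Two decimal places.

P(H) = 0.54

Bayes' rule in odds form gives O(H|E) = O(H)·[P(E|H)/P(E|¬H)], hence O(H) = O(H|E)/LR.
Posterior odds = 0.832/(1−0.832) = 4.9524. LR = 0.55/0.13 = 4.2308.
Prior odds = 4.9524/4.2308 = 1.1706, so P(H) = 1.1706/(1+1.1706) ≈ 0.54.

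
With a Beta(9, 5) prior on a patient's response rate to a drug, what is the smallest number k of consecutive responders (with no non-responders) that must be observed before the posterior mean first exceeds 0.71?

k = 4

After k responders and 0 non-responders the posterior is Beta(9+k, 5), with mean (9+k)/(9+5+k).
Set (9+k)/(14+k) > 0.71 and solve: k > (0.71·14 − 9)/(1 − 0.71) = 3.241.
The smallest integer exceeding 3.241 is 4.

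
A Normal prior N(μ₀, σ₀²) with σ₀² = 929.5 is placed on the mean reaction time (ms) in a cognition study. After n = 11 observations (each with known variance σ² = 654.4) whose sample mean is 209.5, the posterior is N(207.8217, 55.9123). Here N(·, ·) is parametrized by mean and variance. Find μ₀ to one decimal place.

The posterior mean is a precision-weighted average: μ_n = (τ₀μ₀ + τ_data·x̄)/(τ₀+τ_data), with τ₀=1/σ₀² and τ_data=n/σ².
Here τ₀ = 1/929.5 = 0.001076 and τ_data = 11/654.4 = 0.016809, so τ_n = 0.017885.
Rearranging for μ₀: μ₀ = (μ_n·τ_n − τ_data·x̄)/τ₀ = (207.8217·0.017885 − 0.016809·209.5) / 0.001076 = 0.195406/0.001076 ≈ 181.6.

μ₀ = 181.6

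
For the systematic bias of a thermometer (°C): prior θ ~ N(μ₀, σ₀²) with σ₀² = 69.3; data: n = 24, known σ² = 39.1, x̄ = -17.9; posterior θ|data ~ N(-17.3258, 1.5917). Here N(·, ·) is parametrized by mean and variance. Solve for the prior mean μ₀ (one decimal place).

With known observation variance, the Normal–Normal posterior has precision τ_n = τ₀ + n/σ² and mean μ_n = (τ₀μ₀ + (n/σ²)x̄)/τ_n.
Here τ₀ = 1/69.3 = 0.014430 and τ_data = 24/39.1 = 0.613811, so τ_n = 0.628241.
Rearranging for μ₀: μ₀ = (μ_n·τ_n − τ_data·x̄)/τ₀ = (-17.3258·0.628241 − 0.613811·-17.9) / 0.014430 = 0.102439/0.014430 ≈ 7.1.

μ₀ = 7.1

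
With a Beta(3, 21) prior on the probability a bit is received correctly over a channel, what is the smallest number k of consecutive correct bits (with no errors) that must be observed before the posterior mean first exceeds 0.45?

k = 15

After k correct bits and 0 errors the posterior is Beta(3+k, 21), with mean (3+k)/(3+21+k).
Set (3+k)/(24+k) > 0.45 and solve: k > (0.45·24 − 3)/(1 − 0.45) = 14.182.
The smallest integer exceeding 14.182 is 15, and checking k=15: (18)/(39) = 0.4615 > 0.45.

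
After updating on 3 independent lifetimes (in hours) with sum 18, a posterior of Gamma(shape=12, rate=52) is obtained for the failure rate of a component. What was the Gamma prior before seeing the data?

Gamma(shape=9, rate=34)

For an exponential likelihood with a Gamma(α, β) prior on the rate, n observations with total T give posterior Gamma(α+n, β+T).
So α = 12 − 3 = 9 and β = 52 − 18 = 34.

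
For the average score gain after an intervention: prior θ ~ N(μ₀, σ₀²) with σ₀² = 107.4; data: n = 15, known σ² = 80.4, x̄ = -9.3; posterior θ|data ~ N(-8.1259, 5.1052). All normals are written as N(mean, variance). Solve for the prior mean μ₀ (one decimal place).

μ₀ = 15.4

The posterior mean is a precision-weighted average: μ_n = (τ₀μ₀ + τ_data·x̄)/(τ₀+τ_data), with τ₀=1/σ₀² and τ_data=n/σ².
Here τ₀ = 1/107.4 = 0.009311 and τ_data = 15/80.4 = 0.186567, so τ_n = 0.195878.
Rearranging for μ₀: μ₀ = (μ_n·τ_n − τ_data·x̄)/τ₀ = (-8.1259·0.195878 − 0.186567·-9.3) / 0.009311 = 0.143388/0.009311 ≈ 15.4.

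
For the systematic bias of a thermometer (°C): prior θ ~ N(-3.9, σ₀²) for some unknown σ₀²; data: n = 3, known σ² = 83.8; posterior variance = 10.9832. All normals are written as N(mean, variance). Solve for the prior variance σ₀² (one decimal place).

For the Normal–Normal model with known σ², precisions add: τ_n = τ₀ + n/σ².
So 1/σ₀² = 1/10.9832 − 3/83.8 = 0.091048 − 0.035800 = 0.055248.
Hence σ₀² = 1/0.055248 ≈ 18.1.

σ₀² = 18.1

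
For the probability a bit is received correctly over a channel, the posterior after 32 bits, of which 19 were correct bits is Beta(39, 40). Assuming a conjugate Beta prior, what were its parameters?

Beta(20, 27)

A Beta(α, β) prior with s successes and f failures in binomial data gives a Beta(α+s, β+f) posterior.
Subtract the data counts: 39−19=20, 40−13=27.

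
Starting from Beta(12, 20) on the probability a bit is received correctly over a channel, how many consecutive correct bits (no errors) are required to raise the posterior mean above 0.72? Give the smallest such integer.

After k correct bits and 0 errors the posterior is Beta(12+k, 20), with mean (12+k)/(12+20+k).
Set (12+k)/(32+k) > 0.72 and solve: k > (0.72·32 − 12)/(1 − 0.72) = 39.429.
The smallest integer exceeding 39.429 is 40, and checking k=40: (52)/(72) = 0.7222 > 0.72.

k = 40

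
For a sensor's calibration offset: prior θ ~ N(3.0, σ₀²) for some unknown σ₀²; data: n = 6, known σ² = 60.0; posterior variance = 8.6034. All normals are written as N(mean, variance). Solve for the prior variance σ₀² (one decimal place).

For the Normal–Normal model with known σ², precisions add: τ_n = τ₀ + n/σ².
So 1/σ₀² = 1/8.6034 − 6/60.0 = 0.116233 − 0.100000 = 0.016233.
Hence σ₀² = 1/0.016233 ≈ 61.6.

σ₀² = 61.6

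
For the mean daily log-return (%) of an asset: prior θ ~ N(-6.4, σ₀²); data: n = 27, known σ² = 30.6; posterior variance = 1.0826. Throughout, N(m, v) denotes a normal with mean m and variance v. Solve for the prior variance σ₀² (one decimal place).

σ₀² = 24.2

For the Normal–Normal model with known σ², precisions add: τ_n = τ₀ + n/σ².
So 1/σ₀² = 1/1.0826 − 27/30.6 = 0.923702 − 0.882353 = 0.041349.
Hence σ₀² = 1/0.041349 ≈ 24.2.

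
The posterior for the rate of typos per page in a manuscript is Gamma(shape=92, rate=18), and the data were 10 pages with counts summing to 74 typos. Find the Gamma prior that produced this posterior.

Gamma(shape=18, rate=8)

A Gamma(α, β) prior (rate parametrization) on a Poisson rate with n observations summing to S gives posterior Gamma(α+S, β+n).
So α = 92 − 74 = 18 and β = 18 − 10 = 8.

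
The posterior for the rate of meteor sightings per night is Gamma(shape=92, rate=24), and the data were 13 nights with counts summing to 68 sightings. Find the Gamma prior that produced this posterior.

Gamma(shape=24, rate=11)

A Gamma(α, β) prior (rate parametrization) on a Poisson rate with n observations summing to S gives posterior Gamma(α+S, β+n).
So α = 92 − 68 = 24 and β = 24 − 13 = 11.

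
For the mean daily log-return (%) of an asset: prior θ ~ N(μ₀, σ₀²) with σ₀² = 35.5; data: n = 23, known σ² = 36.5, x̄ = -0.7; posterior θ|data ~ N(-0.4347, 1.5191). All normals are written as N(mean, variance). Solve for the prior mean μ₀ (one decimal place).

μ₀ = 5.5

The posterior mean is a precision-weighted average: μ_n = (τ₀μ₀ + τ_data·x̄)/(τ₀+τ_data), with τ₀=1/σ₀² and τ_data=n/σ².
Here τ₀ = 1/35.5 = 0.028169 and τ_data = 23/36.5 = 0.630137, so τ_n = 0.658306.
Rearranging for μ₀: μ₀ = (μ_n·τ_n − τ_data·x̄)/τ₀ = (-0.4347·0.658306 − 0.630137·-0.7) / 0.028169 = 0.154930/0.028169 ≈ 5.5.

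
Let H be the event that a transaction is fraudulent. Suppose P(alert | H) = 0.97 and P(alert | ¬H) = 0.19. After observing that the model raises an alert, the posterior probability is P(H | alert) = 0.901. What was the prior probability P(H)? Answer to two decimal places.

P(H) = 0.64

In odds form, posterior odds = prior odds × likelihood ratio, so prior odds = posterior odds ÷ LR.
Posterior odds = 0.901/(1−0.901) = 9.1010. LR = 0.97/0.19 = 5.1053.
Prior odds = 9.1010/5.1053 = 1.7827, so P(H) = 1.7827/(1+1.7827) ≈ 0.64.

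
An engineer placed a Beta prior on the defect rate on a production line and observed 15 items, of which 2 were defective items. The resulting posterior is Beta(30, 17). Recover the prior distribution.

A Beta(a, b) prior with s successes and f failures in binomial data gives a Beta(a+s, b+f) posterior.
So a = 30 − 2 = 28 and b = 17 − 13 = 4.

Beta(28, 4)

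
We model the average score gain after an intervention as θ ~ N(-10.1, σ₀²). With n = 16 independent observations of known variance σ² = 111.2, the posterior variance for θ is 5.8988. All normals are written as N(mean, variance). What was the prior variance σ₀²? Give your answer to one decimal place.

σ₀² = 39.0

Posterior precision equals prior precision plus data precision: 1/σ_n² = 1/σ₀² + n/σ².
So 1/σ₀² = 1/5.8988 − 16/111.2 = 0.169526 − 0.143885 = 0.025641.
Hence σ₀² = 1/0.025641 ≈ 39.0.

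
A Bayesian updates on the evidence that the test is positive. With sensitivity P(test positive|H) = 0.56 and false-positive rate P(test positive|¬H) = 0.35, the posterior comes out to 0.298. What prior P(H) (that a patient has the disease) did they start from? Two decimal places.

In odds form, posterior odds = prior odds × likelihood ratio, so prior odds = posterior odds ÷ LR.
Posterior odds = 0.298/(1−0.298) = 0.4245. LR = 0.56/0.35 = 1.6000.
Prior odds = 0.4245/1.6000 = 0.2653, so P(H) = 0.2653/(1+0.2653) ≈ 0.21.

P(H) = 0.21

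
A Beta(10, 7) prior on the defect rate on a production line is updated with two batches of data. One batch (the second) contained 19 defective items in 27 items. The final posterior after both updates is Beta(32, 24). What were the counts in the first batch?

Because Beta–binomial updating is additive in the counts, the combined data contributed (α_post−α_prior, β_post−β_prior) successes and failures.
Total across both batches: 32−10=22 defective items, 24−7=17 good items.
Subtract the second batch: 22−19=3 defective items and 17−8=9 good items.

3 defective items and 9 good items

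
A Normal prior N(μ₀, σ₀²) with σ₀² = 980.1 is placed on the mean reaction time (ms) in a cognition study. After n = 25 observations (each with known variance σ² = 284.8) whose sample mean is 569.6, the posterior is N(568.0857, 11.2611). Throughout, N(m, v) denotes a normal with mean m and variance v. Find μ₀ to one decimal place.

μ₀ = 437.8

With known observation variance, the Normal–Normal posterior has precision τ_n = τ₀ + n/σ² and mean μ_n = (τ₀μ₀ + (n/σ²)x̄)/τ_n.
Here τ₀ = 1/980.1 = 0.001020 and τ_data = 25/284.8 = 0.087781, so τ_n = 0.088801.
Rearranging for μ₀: μ₀ = (μ_n·τ_n − τ_data·x̄)/τ₀ = (568.0857·0.088801 − 0.087781·569.6) / 0.001020 = 0.446521/0.001020 ≈ 437.8.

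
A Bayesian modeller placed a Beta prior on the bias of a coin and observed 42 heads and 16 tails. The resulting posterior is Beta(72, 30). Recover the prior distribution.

Under Beta–binomial conjugacy the posterior parameters are (a+s, b+f).
Subtract the data counts: 72−42=30, 30−16=14.

Beta(30, 14)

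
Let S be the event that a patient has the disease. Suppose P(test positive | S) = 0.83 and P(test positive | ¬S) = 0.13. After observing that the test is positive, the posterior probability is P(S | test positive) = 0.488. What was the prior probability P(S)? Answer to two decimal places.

Bayes' rule in odds form gives O(S|E) = O(S)·[P(E|S)/P(E|¬S)], hence O(S) = O(S|E)/LR.
Posterior odds = 0.488/(1−0.488) = 0.9531. LR = 0.83/0.13 = 6.3846.
Prior odds = 0.9531/6.3846 = 0.1493, so P(S) = 0.1493/(1+0.1493) ≈ 0.13.

P(S) = 0.13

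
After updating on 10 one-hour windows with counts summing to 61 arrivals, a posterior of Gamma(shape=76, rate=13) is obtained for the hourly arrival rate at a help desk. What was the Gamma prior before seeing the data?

A Gamma(α, β) prior (rate parametrization) on a Poisson rate with n observations summing to S gives posterior Gamma(α+S, β+n).
So α = 76 − 61 = 15 and β = 13 − 10 = 3.

Gamma(shape=15, rate=3)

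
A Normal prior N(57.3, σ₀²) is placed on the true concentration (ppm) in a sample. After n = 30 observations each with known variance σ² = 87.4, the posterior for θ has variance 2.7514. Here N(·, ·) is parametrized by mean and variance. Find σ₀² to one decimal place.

For the Normal–Normal model with known σ², precisions add: τ_n = τ₀ + n/σ².
So 1/σ₀² = 1/2.7514 − 30/87.4 = 0.363451 − 0.343249 = 0.020202.
Hence σ₀² = 1/0.020202 ≈ 49.5.

σ₀² = 49.5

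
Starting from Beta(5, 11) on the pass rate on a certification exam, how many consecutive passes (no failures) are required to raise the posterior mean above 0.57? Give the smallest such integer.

After k passes and 0 failures the posterior is Beta(5+k, 11), with mean (5+k)/(5+11+k).
Set (5+k)/(16+k) > 0.57 and solve: k > (0.57·16 − 5)/(1 − 0.57) = 9.581.
The smallest integer exceeding 9.581 is 10, and checking k=10: (15)/(26) = 0.5769 > 0.57.

k = 10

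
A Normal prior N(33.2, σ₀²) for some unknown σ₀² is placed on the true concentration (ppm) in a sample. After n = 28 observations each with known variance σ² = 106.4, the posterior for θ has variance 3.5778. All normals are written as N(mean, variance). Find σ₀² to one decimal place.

For the Normal–Normal model with known σ², precisions add: τ_n = τ₀ + n/σ².
So 1/σ₀² = 1/3.5778 − 28/106.4 = 0.279501 − 0.263158 = 0.016343.
Hence σ₀² = 1/0.016343 ≈ 61.2.

σ₀² = 61.2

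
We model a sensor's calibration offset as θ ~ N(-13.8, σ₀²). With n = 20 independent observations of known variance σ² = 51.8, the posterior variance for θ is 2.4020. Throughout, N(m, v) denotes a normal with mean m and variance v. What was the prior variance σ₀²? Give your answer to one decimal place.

σ₀² = 33.1

Posterior precision equals prior precision plus data precision: 1/σ_n² = 1/σ₀² + n/σ².
So 1/σ₀² = 1/2.4020 − 20/51.8 = 0.416320 − 0.386100 = 0.030220.
Hence σ₀² = 1/0.030220 ≈ 33.1.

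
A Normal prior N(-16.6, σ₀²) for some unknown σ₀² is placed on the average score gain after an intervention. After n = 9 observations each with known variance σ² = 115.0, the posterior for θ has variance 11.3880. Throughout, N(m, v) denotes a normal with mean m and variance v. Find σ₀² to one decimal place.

For the Normal–Normal model with known σ², precisions add: τ_n = τ₀ + n/σ².
So 1/σ₀² = 1/11.3880 − 9/115.0 = 0.087812 − 0.078261 = 0.009551.
Hence σ₀² = 1/0.009551 ≈ 104.7.

σ₀² = 104.7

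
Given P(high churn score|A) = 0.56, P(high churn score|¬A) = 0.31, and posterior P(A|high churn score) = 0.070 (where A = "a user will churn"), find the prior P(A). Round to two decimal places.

P(A) = 0.04

Bayes' rule in odds form gives O(A|E) = O(A)·[P(E|A)/P(E|¬A)], hence O(A) = O(A|E)/LR.
Posterior odds = 0.070/(1−0.070) = 0.0753. LR = 0.56/0.31 = 1.8065.
Prior odds = 0.0753/1.8065 = 0.0417, so P(A) = 0.0417/(1+0.0417) ≈ 0.04.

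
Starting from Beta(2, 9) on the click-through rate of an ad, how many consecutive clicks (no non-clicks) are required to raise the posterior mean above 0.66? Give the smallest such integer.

k = 16

After k clicks and 0 non-clicks the posterior is Beta(2+k, 9), with mean (2+k)/(2+9+k).
Set (2+k)/(11+k) > 0.66 and solve: k > (0.66·11 − 2)/(1 − 0.66) = 15.471.
The smallest integer exceeding 15.471 is 16.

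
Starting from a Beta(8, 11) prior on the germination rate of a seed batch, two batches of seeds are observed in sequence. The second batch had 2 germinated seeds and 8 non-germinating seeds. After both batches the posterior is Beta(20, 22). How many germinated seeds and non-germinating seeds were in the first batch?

10 germinated seeds and 3 non-germinating seeds

Sequential conjugate updates are equivalent to a single update on the pooled data, so total successes = posterior α − prior α and total failures = posterior β − prior β.
Total across both batches: 20−8=12 germinated seeds, 22−11=11 non-germinating seeds.
Subtract the second batch: 12−2=10 germinated seeds and 11−8=3 non-germinating seeds.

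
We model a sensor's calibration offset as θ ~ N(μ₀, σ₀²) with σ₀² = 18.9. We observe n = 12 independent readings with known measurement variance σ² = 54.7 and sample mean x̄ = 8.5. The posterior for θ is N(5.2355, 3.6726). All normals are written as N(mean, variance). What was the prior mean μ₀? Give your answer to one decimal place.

μ₀ = -8.3

The posterior mean is a precision-weighted average: μ_n = (τ₀μ₀ + τ_data·x̄)/(τ₀+τ_data), with τ₀=1/σ₀² and τ_data=n/σ².
Here τ₀ = 1/18.9 = 0.052910 and τ_data = 12/54.7 = 0.219378, so τ_n = 0.272288.
Rearranging for μ₀: μ₀ = (μ_n·τ_n − τ_data·x̄)/τ₀ = (5.2355·0.272288 − 0.219378·8.5) / 0.052910 = -0.439149/0.052910 ≈ -8.3.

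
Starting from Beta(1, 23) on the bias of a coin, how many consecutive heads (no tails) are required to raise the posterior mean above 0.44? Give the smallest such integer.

After k heads and 0 tails the posterior is Beta(1+k, 23), with mean (1+k)/(1+23+k).
Set (1+k)/(24+k) > 0.44 and solve: k > (0.44·24 − 1)/(1 − 0.44) = 17.071.
The smallest integer exceeding 17.071 is 18.

k = 18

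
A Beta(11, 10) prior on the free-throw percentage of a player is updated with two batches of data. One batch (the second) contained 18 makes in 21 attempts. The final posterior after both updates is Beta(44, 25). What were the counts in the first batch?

Sequential conjugate updates are equivalent to a single update on the pooled data, so total successes = posterior α − prior α and total failures = posterior β − prior β.
Total across both batches: 44−11=33 makes, 25−10=15 misses.
Subtract the second batch: 33−18=15 makes and 15−3=12 misses.

15 makes and 12 misses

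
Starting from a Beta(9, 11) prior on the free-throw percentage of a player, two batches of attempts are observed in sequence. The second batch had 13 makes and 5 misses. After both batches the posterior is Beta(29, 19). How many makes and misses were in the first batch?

Because Beta–binomial updating is additive in the counts, the combined data contributed (α_post−α_prior, β_post−β_prior) successes and failures.
Total across both batches: 29−9=20 makes, 19−11=8 misses.
Subtract the second batch: 20−13=7 makes and 8−5=3 misses.

7 makes and 3 misses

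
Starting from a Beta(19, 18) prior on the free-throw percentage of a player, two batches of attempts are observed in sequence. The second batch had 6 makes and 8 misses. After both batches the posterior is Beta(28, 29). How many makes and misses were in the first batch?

3 makes and 3 misses

Because Beta–binomial updating is additive in the counts, the combined data contributed (α_post−α_prior, β_post−β_prior) successes and failures.
Total across both batches: 28−19=9 makes, 29−18=11 misses.
Subtract the second batch: 9−6=3 makes and 11−8=3 misses.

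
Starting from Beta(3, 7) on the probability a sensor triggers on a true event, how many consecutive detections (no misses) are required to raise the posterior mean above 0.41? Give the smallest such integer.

k = 2

After k detections and 0 misses the posterior is Beta(3+k, 7), with mean (3+k)/(3+7+k).
Set (3+k)/(10+k) > 0.41 and solve: k > (0.41·10 − 3)/(1 − 0.41) = 1.864.
The smallest integer exceeding 1.864 is 2.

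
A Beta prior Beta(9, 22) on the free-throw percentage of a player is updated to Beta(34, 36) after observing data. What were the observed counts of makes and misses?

Under Beta–binomial conjugacy the posterior parameters are (α+s, β+f).
Match parameters: s=34−9=25, f=36−22=14.

25 makes and 14 misses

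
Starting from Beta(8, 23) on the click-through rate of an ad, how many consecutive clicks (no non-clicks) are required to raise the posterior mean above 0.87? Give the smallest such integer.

k = 146

After k clicks and 0 non-clicks the posterior is Beta(8+k, 23), with mean (8+k)/(8+23+k).
Set (8+k)/(31+k) > 0.87 and solve: k > (0.87·31 − 8)/(1 − 0.87) = 145.923.
The smallest integer exceeding 145.923 is 146, and checking k=146: (154)/(177) = 0.8701 > 0.87.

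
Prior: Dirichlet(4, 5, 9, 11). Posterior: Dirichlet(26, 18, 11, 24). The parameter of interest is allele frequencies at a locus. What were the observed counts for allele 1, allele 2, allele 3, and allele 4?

For a Dirichlet(α) prior with multinomial counts c, the posterior is Dirichlet(α + c) componentwise.
Counts are posterior − prior componentwise: 26−4=22, 18−5=13, 11−9=2, 24−11=13.

counts (22, 13, 2, 13)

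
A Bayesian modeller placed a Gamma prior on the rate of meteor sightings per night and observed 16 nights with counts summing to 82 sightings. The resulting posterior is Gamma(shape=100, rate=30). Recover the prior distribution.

A Gamma(α, β) prior (rate parametrization) on a Poisson rate with n observations summing to S gives posterior Gamma(α+S, β+n).
So α = 100 − 82 = 18 and β = 30 − 16 = 14.

Gamma(shape=18, rate=14)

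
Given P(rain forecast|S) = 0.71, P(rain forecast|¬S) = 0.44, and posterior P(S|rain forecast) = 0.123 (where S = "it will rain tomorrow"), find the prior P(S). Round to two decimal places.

P(S) = 0.08

Bayes' rule in odds form gives O(S|E) = O(S)·[P(E|S)/P(E|¬S)], hence O(S) = O(S|E)/LR.
Posterior odds = 0.123/(1−0.123) = 0.1403. LR = 0.71/0.44 = 1.6136.
Prior odds = 0.1403/1.6136 = 0.0869, so P(S) = 0.0869/(1+0.0869) ≈ 0.08.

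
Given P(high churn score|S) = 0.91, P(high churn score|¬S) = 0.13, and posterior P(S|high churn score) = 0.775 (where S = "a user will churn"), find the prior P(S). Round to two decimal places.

P(S) = 0.33

In odds form, posterior odds = prior odds × likelihood ratio, so prior odds = posterior odds ÷ LR.
Posterior odds = 0.775/(1−0.775) = 3.4444. LR = 0.91/0.13 = 7.0000.
Prior odds = 3.4444/7.0000 = 0.4921, so P(S) = 0.4921/(1+0.4921) ≈ 0.33.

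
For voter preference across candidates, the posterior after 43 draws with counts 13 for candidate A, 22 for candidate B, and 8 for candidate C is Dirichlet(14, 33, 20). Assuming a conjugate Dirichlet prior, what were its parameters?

Dirichlet(1, 11, 12)

For a Dirichlet(α) prior with multinomial counts c, the posterior is Dirichlet(α + c) componentwise.
Subtract each count from the matching posterior parameter: 14−13=1, 33−22=11, 20−8=12.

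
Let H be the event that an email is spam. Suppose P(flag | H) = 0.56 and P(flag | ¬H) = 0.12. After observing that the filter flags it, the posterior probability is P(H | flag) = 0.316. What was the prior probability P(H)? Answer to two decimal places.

P(H) = 0.09

In odds form, posterior odds = prior odds × likelihood ratio, so prior odds = posterior odds ÷ LR.
Posterior odds = 0.316/(1−0.316) = 0.4620. LR = 0.56/0.12 = 4.6667.
Prior odds = 0.4620/4.6667 = 0.0990, so P(H) = 0.0990/(1+0.0990) ≈ 0.09.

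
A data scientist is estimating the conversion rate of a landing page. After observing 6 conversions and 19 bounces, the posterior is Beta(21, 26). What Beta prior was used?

Beta(15, 7)

Under Beta–binomial conjugacy the posterior parameters are (a+s, b+f).
Subtract the data counts: 21−6=15, 26−19=7.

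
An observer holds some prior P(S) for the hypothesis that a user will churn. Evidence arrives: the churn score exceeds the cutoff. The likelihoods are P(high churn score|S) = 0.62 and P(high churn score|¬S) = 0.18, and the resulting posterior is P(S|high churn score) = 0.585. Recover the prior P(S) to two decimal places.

Bayes' rule in odds form gives O(S|E) = O(S)·[P(E|S)/P(E|¬S)], hence O(S) = O(S|E)/LR.
Posterior odds = 0.585/(1−0.585) = 1.4096. LR = 0.62/0.18 = 3.4444.
Prior odds = 1.4096/3.4444 = 0.4092, so P(S) = 0.4092/(1+0.4092) ≈ 0.29.

P(S) = 0.29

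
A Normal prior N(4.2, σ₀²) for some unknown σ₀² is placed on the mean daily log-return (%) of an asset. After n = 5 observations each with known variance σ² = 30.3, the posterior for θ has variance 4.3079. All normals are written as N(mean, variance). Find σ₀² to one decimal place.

σ₀² = 14.9

Posterior precision equals prior precision plus data precision: 1/σ_n² = 1/σ₀² + n/σ².
So 1/σ₀² = 1/4.3079 − 5/30.3 = 0.232132 − 0.165017 = 0.067115.
Hence σ₀² = 1/0.067115 ≈ 14.9.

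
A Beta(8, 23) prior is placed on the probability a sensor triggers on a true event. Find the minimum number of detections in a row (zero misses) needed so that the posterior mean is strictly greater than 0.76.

k = 65

After k detections and 0 misses the posterior is Beta(8+k, 23), with mean (8+k)/(8+23+k).
Set (8+k)/(31+k) > 0.76 and solve: k > (0.76·31 − 8)/(1 − 0.76) = 64.833.
The smallest integer exceeding 64.833 is 65.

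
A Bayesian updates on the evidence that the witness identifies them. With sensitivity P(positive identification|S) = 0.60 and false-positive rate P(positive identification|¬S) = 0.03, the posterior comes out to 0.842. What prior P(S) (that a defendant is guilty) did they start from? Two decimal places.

P(S) = 0.21

In odds form, posterior odds = prior odds × likelihood ratio, so prior odds = posterior odds ÷ LR.
Posterior odds = 0.842/(1−0.842) = 5.3291. LR = 0.60/0.03 = 20.0000.
Prior odds = 5.3291/20.0000 = 0.2665, so P(S) = 0.2665/(1+0.2665) ≈ 0.21.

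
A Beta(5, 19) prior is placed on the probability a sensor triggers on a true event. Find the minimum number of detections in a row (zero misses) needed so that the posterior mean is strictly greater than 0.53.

k = 17

After k detections and 0 misses the posterior is Beta(5+k, 19), with mean (5+k)/(5+19+k).
Set (5+k)/(24+k) > 0.53 and solve: k > (0.53·24 − 5)/(1 − 0.53) = 16.426.
The smallest integer exceeding 16.426 is 17, and checking k=17: (22)/(41) = 0.5366 > 0.53.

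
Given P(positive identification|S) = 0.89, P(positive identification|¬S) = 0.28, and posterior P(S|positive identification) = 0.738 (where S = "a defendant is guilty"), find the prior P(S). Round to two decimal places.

P(S) = 0.47

In odds form, posterior odds = prior odds × likelihood ratio, so prior odds = posterior odds ÷ LR.
Posterior odds = 0.738/(1−0.738) = 2.8168. LR = 0.89/0.28 = 3.1786.
Prior odds = 2.8168/3.1786 = 0.8862, so P(S) = 0.8862/(1+0.8862) ≈ 0.47.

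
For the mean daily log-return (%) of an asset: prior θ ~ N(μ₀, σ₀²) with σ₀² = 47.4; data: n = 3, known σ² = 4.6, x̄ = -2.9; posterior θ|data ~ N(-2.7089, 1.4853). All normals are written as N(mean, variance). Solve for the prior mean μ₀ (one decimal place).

The posterior mean is a precision-weighted average: μ_n = (τ₀μ₀ + τ_data·x̄)/(τ₀+τ_data), with τ₀=1/σ₀² and τ_data=n/σ².
Here τ₀ = 1/47.4 = 0.021097 and τ_data = 3/4.6 = 0.652174, so τ_n = 0.673271.
Rearranging for μ₀: μ₀ = (μ_n·τ_n − τ_data·x̄)/τ₀ = (-2.7089·0.673271 − 0.652174·-2.9) / 0.021097 = 0.067481/0.021097 ≈ 3.2.

μ₀ = 3.2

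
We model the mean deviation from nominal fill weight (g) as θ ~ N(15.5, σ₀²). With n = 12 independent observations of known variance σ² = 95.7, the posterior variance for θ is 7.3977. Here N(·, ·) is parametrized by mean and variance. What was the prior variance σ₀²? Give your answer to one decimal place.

σ₀² = 102.2

Posterior precision equals prior precision plus data precision: 1/σ_n² = 1/σ₀² + n/σ².
So 1/σ₀² = 1/7.3977 − 12/95.7 = 0.135177 − 0.125392 = 0.009785.
Hence σ₀² = 1/0.009785 ≈ 102.2.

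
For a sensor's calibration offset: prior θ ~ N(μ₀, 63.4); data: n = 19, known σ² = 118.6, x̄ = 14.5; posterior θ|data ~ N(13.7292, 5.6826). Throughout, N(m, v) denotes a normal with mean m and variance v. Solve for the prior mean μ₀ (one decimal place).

μ₀ = 5.9

The posterior mean is a precision-weighted average: μ_n = (τ₀μ₀ + τ_data·x̄)/(τ₀+τ_data), with τ₀=1/σ₀² and τ_data=n/σ².
Here τ₀ = 1/63.4 = 0.015773 and τ_data = 19/118.6 = 0.160202, so τ_n = 0.175975.
Rearranging for μ₀: μ₀ = (μ_n·τ_n − τ_data·x̄)/τ₀ = (13.7292·0.175975 − 0.160202·14.5) / 0.015773 = 0.093067/0.015773 ≈ 5.9.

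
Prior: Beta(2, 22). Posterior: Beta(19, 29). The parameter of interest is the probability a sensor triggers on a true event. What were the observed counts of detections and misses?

17 detections and 7 misses

Under Beta–binomial conjugacy the posterior parameters are (α+s, β+f).
So s = 19 − 2 = 17 and f = 29 − 22 = 7.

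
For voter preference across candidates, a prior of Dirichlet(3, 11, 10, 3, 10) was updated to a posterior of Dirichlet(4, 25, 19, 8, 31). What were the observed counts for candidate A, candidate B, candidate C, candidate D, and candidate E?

counts (1, 14, 9, 5, 21)

For a Dirichlet(α) prior with multinomial counts c, the posterior is Dirichlet(α + c) componentwise.
Counts are posterior − prior componentwise: 4−3=1, 25−11=14, 19−10=9, 8−3=5, 31−10=21.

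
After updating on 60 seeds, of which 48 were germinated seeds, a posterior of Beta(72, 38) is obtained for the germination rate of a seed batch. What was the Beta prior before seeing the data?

A Beta(a, b) prior with s successes and f failures in binomial data gives a Beta(a+s, b+f) posterior.
So a = 72 − 48 = 24 and b = 38 − 12 = 26.

Beta(24, 26)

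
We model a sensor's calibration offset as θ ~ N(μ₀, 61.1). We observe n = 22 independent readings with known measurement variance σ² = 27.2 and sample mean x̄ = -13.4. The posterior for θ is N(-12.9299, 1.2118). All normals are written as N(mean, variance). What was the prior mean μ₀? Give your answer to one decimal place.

The posterior mean is a precision-weighted average: μ_n = (τ₀μ₀ + τ_data·x̄)/(τ₀+τ_data), with τ₀=1/σ₀² and τ_data=n/σ².
Here τ₀ = 1/61.1 = 0.016367 and τ_data = 22/27.2 = 0.808824, so τ_n = 0.825191.
Rearranging for μ₀: μ₀ = (μ_n·τ_n − τ_data·x̄)/τ₀ = (-12.9299·0.825191 − 0.808824·-13.4) / 0.016367 = 0.168604/0.016367 ≈ 10.3.

μ₀ = 10.3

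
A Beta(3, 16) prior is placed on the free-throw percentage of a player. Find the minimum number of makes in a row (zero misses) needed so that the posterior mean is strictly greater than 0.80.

After k makes and 0 misses the posterior is Beta(3+k, 16), with mean (3+k)/(3+16+k).
Set (3+k)/(19+k) > 0.80 and solve: k > (0.80·19 − 3)/(1 − 0.80) = 61.000.
The smallest integer exceeding 61.000 is 62.

k = 62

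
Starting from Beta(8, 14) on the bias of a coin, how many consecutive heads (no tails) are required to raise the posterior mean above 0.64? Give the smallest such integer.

After k heads and 0 tails the posterior is Beta(8+k, 14), with mean (8+k)/(8+14+k).
Set (8+k)/(22+k) > 0.64 and solve: k > (0.64·22 − 8)/(1 − 0.64) = 16.889.
The smallest integer exceeding 16.889 is 17.

k = 17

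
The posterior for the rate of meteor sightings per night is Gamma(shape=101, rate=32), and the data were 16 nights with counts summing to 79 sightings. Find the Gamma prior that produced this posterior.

A Gamma(α, β) prior (rate parametrization) on a Poisson rate with n observations summing to S gives posterior Gamma(α+S, β+n).
So α = 101 − 79 = 22 and β = 32 − 16 = 16.

Gamma(shape=22, rate=16)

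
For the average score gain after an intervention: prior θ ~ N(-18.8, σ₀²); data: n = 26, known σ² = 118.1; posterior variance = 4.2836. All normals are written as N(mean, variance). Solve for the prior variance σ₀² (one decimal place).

σ₀² = 75.2

Posterior precision equals prior precision plus data precision: 1/σ_n² = 1/σ₀² + n/σ².
So 1/σ₀² = 1/4.2836 − 26/118.1 = 0.233449 − 0.220152 = 0.013297.
Hence σ₀² = 1/0.013297 ≈ 75.2.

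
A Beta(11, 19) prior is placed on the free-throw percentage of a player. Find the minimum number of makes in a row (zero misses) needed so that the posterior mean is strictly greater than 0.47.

After k makes and 0 misses the posterior is Beta(11+k, 19), with mean (11+k)/(11+19+k).
Set (11+k)/(30+k) > 0.47 and solve: k > (0.47·30 − 11)/(1 − 0.47) = 5.849.
The smallest integer exceeding 5.849 is 6, and checking k=6: (17)/(36) = 0.4722 > 0.47.

k = 6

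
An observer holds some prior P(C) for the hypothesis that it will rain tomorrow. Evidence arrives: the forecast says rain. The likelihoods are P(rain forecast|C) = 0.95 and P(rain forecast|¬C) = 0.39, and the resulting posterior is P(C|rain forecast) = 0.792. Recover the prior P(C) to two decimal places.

Bayes' rule in odds form gives O(C|E) = O(C)·[P(E|C)/P(E|¬C)], hence O(C) = O(C|E)/LR.
Posterior odds = 0.792/(1−0.792) = 3.8077. LR = 0.95/0.39 = 2.4359.
Prior odds = 3.8077/2.4359 = 1.5632, so P(C) = 1.5632/(1+1.5632) ≈ 0.61.

P(C) = 0.61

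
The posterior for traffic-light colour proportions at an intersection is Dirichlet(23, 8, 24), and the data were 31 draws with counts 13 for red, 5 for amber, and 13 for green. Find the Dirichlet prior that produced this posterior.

For a Dirichlet(α) prior with multinomial counts c, the posterior is Dirichlet(α + c) componentwise.
Subtract each count from the matching posterior parameter: 23−13=10, 8−5=3, 24−13=11.

Dirichlet(10, 3, 11)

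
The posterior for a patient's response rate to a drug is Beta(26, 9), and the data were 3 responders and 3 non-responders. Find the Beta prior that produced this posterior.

Beta(23, 6)

Beta is conjugate to the binomial likelihood: posterior = Beta(α+s, β+f).
Subtract the data counts: 26−3=23, 9−3=6.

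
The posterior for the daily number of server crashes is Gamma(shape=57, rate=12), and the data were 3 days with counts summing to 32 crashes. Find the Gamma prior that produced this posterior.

A Gamma(α, β) prior (rate parametrization) on a Poisson rate with n observations summing to S gives posterior Gamma(α+S, β+n).
So α = 57 − 32 = 25 and β = 12 − 3 = 9.

Gamma(shape=25, rate=9)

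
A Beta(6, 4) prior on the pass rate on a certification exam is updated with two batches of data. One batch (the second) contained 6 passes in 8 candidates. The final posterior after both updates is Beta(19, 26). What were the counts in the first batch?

7 passes and 20 failures

Sequential conjugate updates are equivalent to a single update on the pooled data, so total successes = posterior α − prior α and total failures = posterior β − prior β.
Total across both batches: 19−6=13 passes, 26−4=22 failures.
Subtract the second batch: 13−6=7 passes and 22−2=20 failures.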